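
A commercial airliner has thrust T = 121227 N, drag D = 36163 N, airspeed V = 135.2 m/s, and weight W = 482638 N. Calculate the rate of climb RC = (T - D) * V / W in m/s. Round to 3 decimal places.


Step 1: Excess thrust = T - D = 121227 - 36163 = 85064 N
Step 2: Excess power = 85064 * 135.2 = 11500652.8 W
Step 3: RC = 11500652.8 / 482638 = 23.829 m/s

23.829


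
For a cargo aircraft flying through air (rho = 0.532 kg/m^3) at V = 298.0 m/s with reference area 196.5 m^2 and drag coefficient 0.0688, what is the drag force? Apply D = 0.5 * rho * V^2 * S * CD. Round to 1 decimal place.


Step 1: Dynamic pressure q = 0.5 * 0.532 * 298.0^2 = 23621.864 Pa
Step 2: Drag D = q * S * CD = 23621.864 * 196.5 * 0.0688
Step 3: D = 319348.7 N

319348.7


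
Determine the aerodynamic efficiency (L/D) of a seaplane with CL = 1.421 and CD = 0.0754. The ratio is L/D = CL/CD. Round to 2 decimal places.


Step 1: L/D = CL / CD = 1.421 / 0.0754
Step 2: L/D = 18.85

18.85


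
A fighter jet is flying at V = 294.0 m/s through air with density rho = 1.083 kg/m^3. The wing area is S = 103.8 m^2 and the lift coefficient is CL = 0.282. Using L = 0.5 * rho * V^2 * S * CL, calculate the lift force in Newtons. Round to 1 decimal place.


Step 1: Calculate dynamic pressure q = 0.5 * 1.083 * 294.0^2 = 0.5 * 1.083 * 86436.0 = 46805.094 Pa
Step 2: Multiply by wing area and lift coefficient: L = 46805.094 * 103.8 * 0.282
Step 3: L = 4858368.7572 * 0.282 = 1370060.0 N

1370060.0


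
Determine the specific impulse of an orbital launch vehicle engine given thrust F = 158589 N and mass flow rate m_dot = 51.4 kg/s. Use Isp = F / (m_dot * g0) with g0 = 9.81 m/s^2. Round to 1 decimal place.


Step 1: m_dot * g0 = 51.4 * 9.81 = 504.23
Step 2: Isp = 158589 / 504.23 = 314.5 s

314.5


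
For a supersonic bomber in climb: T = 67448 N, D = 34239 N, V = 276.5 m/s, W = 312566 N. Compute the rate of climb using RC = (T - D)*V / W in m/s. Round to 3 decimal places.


Step 1: Excess thrust = T - D = 67448 - 34239 = 33209 N
Step 2: Excess power = 33209 * 276.5 = 9182288.5 W
Step 3: RC = 9182288.5 / 312566 = 29.377 m/s

29.377


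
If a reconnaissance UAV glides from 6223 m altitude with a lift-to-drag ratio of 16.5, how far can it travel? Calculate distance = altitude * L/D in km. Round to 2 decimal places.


Step 1: Glide distance = altitude * L/D = 6223 * 16.5 = 102679.5 m
Step 2: Convert to km: 102679.5 / 1000 = 102.68 km

102.68


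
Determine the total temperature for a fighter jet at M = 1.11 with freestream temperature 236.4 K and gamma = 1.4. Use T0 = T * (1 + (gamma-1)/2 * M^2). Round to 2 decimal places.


Step 1: (gamma-1)/2 = 0.2
Step 2: M^2 = 1.2321
Step 3: 1 + 0.2 * 1.2321 = 1.24642
Step 4: T0 = 236.4 * 1.24642 = 294.65 K

294.65


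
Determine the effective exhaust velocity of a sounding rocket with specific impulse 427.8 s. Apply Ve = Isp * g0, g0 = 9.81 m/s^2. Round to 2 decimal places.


Step 1: Ve = Isp * g0 = 427.8 * 9.81
Step 2: Ve = 4196.72 m/s

4196.72


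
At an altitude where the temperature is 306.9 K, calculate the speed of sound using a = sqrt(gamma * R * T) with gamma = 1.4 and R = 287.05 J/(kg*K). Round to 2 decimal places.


Step 1: gamma * R * T = 1.4 * 287.05 * 306.9 = 123333.903
Step 2: a = sqrt(123333.903) = 351.19 m/s

351.19


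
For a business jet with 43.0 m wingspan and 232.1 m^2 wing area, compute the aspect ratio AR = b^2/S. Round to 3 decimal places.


Step 1: b^2 = 43.0^2 = 1849.0
Step 2: AR = 1849.0 / 232.1 = 7.966

7.966


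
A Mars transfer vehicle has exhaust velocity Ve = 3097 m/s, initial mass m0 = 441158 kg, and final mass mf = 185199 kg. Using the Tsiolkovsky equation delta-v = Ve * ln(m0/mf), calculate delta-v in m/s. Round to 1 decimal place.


Step 1: Mass ratio m0/mf = 441158 / 185199 = 2.382075
Step 2: ln(2.382075) = 0.867972
Step 3: delta-v = 3097 * 0.867972 = 2688.1 m/s

2688.1


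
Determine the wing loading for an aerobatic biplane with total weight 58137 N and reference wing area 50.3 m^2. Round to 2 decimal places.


Step 1: Wing loading = W / S = 58137 / 50.3
Step 2: Wing loading = 1155.81 N/m^2

1155.81


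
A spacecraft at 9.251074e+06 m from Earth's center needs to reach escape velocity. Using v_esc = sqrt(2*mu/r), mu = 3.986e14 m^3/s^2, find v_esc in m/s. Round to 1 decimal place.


Step 1: 2*mu/r = 2 * 3.986e14 / 9.251074e+06 = 86173778.3094
Step 2: v_esc = sqrt(86173778.3094) = 9283.0 m/s

9283.0


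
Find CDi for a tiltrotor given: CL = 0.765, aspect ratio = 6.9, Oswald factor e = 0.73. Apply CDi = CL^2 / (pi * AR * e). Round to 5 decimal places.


Step 1: CL^2 = 0.765^2 = 0.585225
Step 2: pi * AR * e = 3.14159 * 6.9 * 0.73 = 15.824202
Step 3: CDi = 0.585225 / 15.824202 = 0.03698

0.03698


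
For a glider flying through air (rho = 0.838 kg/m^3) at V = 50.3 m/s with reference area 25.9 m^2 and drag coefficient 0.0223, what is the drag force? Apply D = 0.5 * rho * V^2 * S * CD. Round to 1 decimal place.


Step 1: Dynamic pressure q = 0.5 * 0.838 * 50.3^2 = 1060.1077 Pa
Step 2: Drag D = q * S * CD = 1060.1077 * 25.9 * 0.0223
Step 3: D = 612.3 N

612.3


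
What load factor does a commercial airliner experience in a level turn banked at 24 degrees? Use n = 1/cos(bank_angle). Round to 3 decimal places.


Step 1: Convert 24 degrees to radians = 0.418879
Step 2: cos(24 deg) = 0.913545
Step 3: n = 1 / 0.913545 = 1.095

1.095


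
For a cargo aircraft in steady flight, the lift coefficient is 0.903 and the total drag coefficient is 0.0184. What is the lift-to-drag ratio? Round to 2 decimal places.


Step 1: L/D = CL / CD = 0.903 / 0.0184
Step 2: L/D = 49.08

49.08


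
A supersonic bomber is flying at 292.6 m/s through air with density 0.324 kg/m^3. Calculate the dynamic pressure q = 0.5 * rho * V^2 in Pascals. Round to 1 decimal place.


Step 1: V^2 = 292.6^2 = 85614.76
Step 2: q = 0.5 * 0.324 * 85614.76
Step 3: q = 13869.6 Pa

13869.6


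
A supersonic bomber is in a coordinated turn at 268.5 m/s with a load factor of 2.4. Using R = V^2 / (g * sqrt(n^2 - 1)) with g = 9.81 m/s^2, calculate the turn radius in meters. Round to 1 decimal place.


Step 1: V^2 = 268.5^2 = 72092.25
Step 2: n^2 - 1 = 2.4^2 - 1 = 4.76
Step 3: sqrt(4.76) = 2.181742
Step 4: R = 72092.25 / (9.81 * 2.181742) = 3368.3 m

3368.3


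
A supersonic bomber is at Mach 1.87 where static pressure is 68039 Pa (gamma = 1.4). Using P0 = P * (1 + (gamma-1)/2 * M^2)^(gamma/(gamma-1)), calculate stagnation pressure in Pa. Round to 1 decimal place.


Step 1: (gamma-1)/2 * M^2 = 0.2 * 3.4969 = 0.69938
Step 2: 1 + 0.69938 = 1.69938
Step 3: Exponent gamma/(gamma-1) = 3.5
Step 4: P0 = 68039 * 1.69938^3.5 = 435286.0 Pa

435286.0


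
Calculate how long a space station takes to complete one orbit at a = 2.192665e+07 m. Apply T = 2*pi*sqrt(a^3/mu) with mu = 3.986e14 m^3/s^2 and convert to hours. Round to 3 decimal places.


Step 1: a^3 / mu = 1.054185e+22 / 3.986e14 = 2.644719e+07
Step 2: sqrt(2.644719e+07) = 5142.6833 s
Step 3: T = 2*pi * 5142.6833 = 32312.43 s
Step 4: T in hours = 32312.43 / 3600 = 8.976 hours

8.976


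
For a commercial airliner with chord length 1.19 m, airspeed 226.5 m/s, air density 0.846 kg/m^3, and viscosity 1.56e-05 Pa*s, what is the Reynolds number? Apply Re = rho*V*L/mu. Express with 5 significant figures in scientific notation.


Step 1: Numerator = rho * V * L = 0.846 * 226.5 * 1.19 = 228.02661
Step 2: Re = 228.02661 / 1.56e-05
Step 3: Re = 1.4617e+07

1.4617e+07


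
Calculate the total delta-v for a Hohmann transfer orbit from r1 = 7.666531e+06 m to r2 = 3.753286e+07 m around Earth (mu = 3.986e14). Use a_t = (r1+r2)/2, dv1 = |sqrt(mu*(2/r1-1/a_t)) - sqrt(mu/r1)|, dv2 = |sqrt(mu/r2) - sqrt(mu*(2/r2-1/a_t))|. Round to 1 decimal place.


Step 1: Transfer semi-major axis a_t = (7.666531e+06 + 3.753286e+07) / 2 = 2.259970e+07 m
Step 2: v1 (circular at r1) = sqrt(mu/r1) = 7210.56 m/s
Step 3: v_t1 = sqrt(mu*(2/r1 - 1/a_t)) = 9292.31 m/s
Step 4: dv1 = |9292.31 - 7210.56| = 2081.75 m/s
Step 5: v2 (circular at r2) = 3258.84 m/s, v_t2 = 1898.06 m/s
Step 6: dv2 = |3258.84 - 1898.06| = 1360.77 m/s
Step 7: Total delta-v = 2081.75 + 1360.77 = 3442.5 m/s

3442.5


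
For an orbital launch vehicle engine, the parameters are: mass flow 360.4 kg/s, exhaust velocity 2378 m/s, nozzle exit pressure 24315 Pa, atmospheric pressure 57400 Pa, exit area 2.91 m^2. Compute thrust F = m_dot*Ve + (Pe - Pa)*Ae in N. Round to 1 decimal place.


Step 1: Momentum thrust = m_dot * Ve = 360.4 * 2378 = 857031.2 N
Step 2: Pressure thrust = (Pe - Pa) * Ae = (24315 - 57400) * 2.91 = -96277.35 N
Step 3: Total thrust F = 857031.2 + -96277.35 = 760753.9 N

760753.9


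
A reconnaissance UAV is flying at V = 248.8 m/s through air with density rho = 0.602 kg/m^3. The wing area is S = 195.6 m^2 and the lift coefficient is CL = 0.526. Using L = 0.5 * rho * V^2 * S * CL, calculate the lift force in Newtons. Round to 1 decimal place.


Step 1: Calculate dynamic pressure q = 0.5 * 0.602 * 248.8^2 = 0.5 * 0.602 * 61901.44 = 18632.3334 Pa
Step 2: Multiply by wing area and lift coefficient: L = 18632.3334 * 195.6 * 0.526
Step 3: L = 3644484.4209 * 0.526 = 1916998.8 N

1916998.8


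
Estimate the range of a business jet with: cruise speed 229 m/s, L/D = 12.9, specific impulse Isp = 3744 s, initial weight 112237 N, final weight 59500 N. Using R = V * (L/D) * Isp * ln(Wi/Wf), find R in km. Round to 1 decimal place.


Step 1: Coefficient = V * (L/D) * Isp = 229 * 12.9 * 3744 = 11060150.4 m
Step 2: Wi/Wf = 112237 / 59500 = 1.886336
Step 3: ln(1.886336) = 0.634636
Step 4: R = 11060150.4 * 0.634636 = 7019174.0 m = 7019.2 km

7019.2


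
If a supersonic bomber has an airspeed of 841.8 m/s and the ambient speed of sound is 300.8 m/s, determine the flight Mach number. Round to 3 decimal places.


Step 1: M = V / a = 841.8 / 300.8
Step 2: M = 2.799

2.799


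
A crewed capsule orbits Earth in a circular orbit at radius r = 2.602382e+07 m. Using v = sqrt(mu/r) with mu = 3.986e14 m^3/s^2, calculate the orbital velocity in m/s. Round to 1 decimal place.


Step 1: mu / r = 3.986e14 / 2.602382e+07 = 15316736.7435
Step 2: v = sqrt(15316736.7435) = 3913.7 m/s

3913.7


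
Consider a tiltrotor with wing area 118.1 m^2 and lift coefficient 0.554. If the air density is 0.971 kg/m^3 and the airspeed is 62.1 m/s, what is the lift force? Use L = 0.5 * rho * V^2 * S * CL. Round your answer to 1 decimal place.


Step 1: Calculate dynamic pressure q = 0.5 * 0.971 * 62.1^2 = 0.5 * 0.971 * 3856.41 = 1872.2871 Pa
Step 2: Multiply by wing area and lift coefficient: L = 1872.2871 * 118.1 * 0.554
Step 3: L = 221117.1012 * 0.554 = 122498.9 N

122498.9


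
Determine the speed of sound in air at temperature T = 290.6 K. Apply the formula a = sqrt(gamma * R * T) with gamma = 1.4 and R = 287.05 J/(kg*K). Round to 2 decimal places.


Step 1: gamma * R * T = 1.4 * 287.05 * 290.6 = 116783.422
Step 2: a = sqrt(116783.422) = 341.74 m/s

341.74


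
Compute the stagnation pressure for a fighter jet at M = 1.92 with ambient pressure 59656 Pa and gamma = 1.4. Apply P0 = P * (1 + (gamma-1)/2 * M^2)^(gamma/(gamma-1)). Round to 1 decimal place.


Step 1: (gamma-1)/2 * M^2 = 0.2 * 3.6864 = 0.73728
Step 2: 1 + 0.73728 = 1.73728
Step 3: Exponent gamma/(gamma-1) = 3.5
Step 4: P0 = 59656 * 1.73728^3.5 = 412285.9 Pa

412285.9


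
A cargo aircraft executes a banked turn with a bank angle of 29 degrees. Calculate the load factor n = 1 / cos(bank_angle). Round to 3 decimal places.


Step 1: Convert 29 degrees to radians = 0.506145
Step 2: cos(29 deg) = 0.87462
Step 3: n = 1 / 0.87462 = 1.143

1.143


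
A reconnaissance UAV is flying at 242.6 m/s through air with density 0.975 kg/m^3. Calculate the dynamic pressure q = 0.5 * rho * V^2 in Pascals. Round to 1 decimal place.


Step 1: V^2 = 242.6^2 = 58854.76
Step 2: q = 0.5 * 0.975 * 58854.76
Step 3: q = 28691.7 Pa

28691.7


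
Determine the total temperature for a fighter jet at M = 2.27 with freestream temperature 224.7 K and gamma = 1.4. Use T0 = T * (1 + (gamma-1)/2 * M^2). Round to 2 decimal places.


Step 1: (gamma-1)/2 = 0.2
Step 2: M^2 = 5.1529
Step 3: 1 + 0.2 * 5.1529 = 2.03058
Step 4: T0 = 224.7 * 2.03058 = 456.27 K

456.27


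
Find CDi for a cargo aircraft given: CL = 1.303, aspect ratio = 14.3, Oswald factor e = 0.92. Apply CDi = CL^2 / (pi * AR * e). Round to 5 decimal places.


Step 1: CL^2 = 1.303^2 = 1.697809
Step 2: pi * AR * e = 3.14159 * 14.3 * 0.92 = 41.330793
Step 3: CDi = 1.697809 / 41.330793 = 0.04108

0.04108


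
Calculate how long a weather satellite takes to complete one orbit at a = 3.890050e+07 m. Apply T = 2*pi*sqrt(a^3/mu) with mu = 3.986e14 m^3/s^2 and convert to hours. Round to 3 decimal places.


Step 1: a^3 / mu = 5.886614e+22 / 3.986e14 = 1.476822e+08
Step 2: sqrt(1.476822e+08) = 12152.458 s
Step 3: T = 2*pi * 12152.458 = 76356.15 s
Step 4: T in hours = 76356.15 / 3600 = 21.210 hours

21.210


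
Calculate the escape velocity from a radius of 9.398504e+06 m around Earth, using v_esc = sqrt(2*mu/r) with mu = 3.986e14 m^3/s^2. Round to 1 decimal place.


Step 1: 2*mu/r = 2 * 3.986e14 / 9.398504e+06 = 84822009.9709
Step 2: v_esc = sqrt(84822009.9709) = 9209.9 m/s

9209.9


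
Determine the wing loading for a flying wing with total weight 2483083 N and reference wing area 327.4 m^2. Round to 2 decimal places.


Step 1: Wing loading = W / S = 2483083 / 327.4
Step 2: Wing loading = 7584.25 N/m^2

7584.25


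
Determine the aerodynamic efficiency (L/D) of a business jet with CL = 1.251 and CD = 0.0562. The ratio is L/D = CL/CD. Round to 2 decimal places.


Step 1: L/D = CL / CD = 1.251 / 0.0562
Step 2: L/D = 22.26

22.26


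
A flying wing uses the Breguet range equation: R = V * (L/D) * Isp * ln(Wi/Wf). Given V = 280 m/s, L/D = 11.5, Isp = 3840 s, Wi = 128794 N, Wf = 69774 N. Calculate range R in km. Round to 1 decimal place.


Step 1: Coefficient = V * (L/D) * Isp = 280 * 11.5 * 3840 = 12364800.0 m
Step 2: Wi/Wf = 128794 / 69774 = 1.845874
Step 3: ln(1.845874) = 0.612953
Step 4: R = 12364800.0 * 0.612953 = 7579038.5 m = 7579.0 km

7579.0


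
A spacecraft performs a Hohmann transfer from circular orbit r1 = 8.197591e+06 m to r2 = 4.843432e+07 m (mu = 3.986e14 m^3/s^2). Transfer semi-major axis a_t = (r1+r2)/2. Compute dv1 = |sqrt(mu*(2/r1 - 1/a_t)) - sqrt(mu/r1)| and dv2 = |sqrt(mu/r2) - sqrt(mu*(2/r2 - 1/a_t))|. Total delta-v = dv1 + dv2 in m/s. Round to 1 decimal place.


Step 1: Transfer semi-major axis a_t = (8.197591e+06 + 4.843432e+07) / 2 = 2.831596e+07 m
Step 2: v1 (circular at r1) = sqrt(mu/r1) = 6973.09 m/s
Step 3: v_t1 = sqrt(mu*(2/r1 - 1/a_t)) = 9119.83 m/s
Step 4: dv1 = |9119.83 - 6973.09| = 2146.73 m/s
Step 5: v2 (circular at r2) = 2868.75 m/s, v_t2 = 1543.55 m/s
Step 6: dv2 = |2868.75 - 1543.55| = 1325.2 m/s
Step 7: Total delta-v = 2146.73 + 1325.2 = 3471.9 m/s

3471.9


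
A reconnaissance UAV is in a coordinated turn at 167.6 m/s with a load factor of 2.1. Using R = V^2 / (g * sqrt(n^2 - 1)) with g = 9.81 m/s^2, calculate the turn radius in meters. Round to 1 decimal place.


Step 1: V^2 = 167.6^2 = 28089.76
Step 2: n^2 - 1 = 2.1^2 - 1 = 3.41
Step 3: sqrt(3.41) = 1.846619
Step 4: R = 28089.76 / (9.81 * 1.846619) = 1550.6 m

1550.6


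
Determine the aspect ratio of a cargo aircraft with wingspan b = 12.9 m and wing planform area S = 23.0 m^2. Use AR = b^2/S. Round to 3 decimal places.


Step 1: b^2 = 12.9^2 = 166.41
Step 2: AR = 166.41 / 23.0 = 7.235

7.235


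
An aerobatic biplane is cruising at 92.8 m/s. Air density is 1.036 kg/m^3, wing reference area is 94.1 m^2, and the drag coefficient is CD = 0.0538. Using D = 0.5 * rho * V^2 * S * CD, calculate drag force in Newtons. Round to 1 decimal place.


Step 1: Dynamic pressure q = 0.5 * 1.036 * 92.8^2 = 4460.9331 Pa
Step 2: Drag D = q * S * CD = 4460.9331 * 94.1 * 0.0538
Step 3: D = 22583.8 N

22583.8


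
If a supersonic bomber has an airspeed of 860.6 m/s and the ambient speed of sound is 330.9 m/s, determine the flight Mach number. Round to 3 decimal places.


Step 1: M = V / a = 860.6 / 330.9
Step 2: M = 2.601

2.601


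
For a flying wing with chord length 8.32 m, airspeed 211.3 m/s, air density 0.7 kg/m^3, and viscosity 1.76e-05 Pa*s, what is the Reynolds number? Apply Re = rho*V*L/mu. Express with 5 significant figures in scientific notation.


Step 1: Numerator = rho * V * L = 0.7 * 211.3 * 8.32 = 1230.6112
Step 2: Re = 1230.6112 / 1.76e-05
Step 3: Re = 6.9921e+07

6.9921e+07


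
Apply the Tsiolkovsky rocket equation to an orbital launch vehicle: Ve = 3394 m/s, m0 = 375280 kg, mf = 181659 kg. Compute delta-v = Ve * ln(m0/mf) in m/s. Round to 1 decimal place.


Step 1: Mass ratio m0/mf = 375280 / 181659 = 2.065849
Step 2: ln(2.065849) = 0.725541
Step 3: delta-v = 3394 * 0.725541 = 2462.5 m/s

2462.5


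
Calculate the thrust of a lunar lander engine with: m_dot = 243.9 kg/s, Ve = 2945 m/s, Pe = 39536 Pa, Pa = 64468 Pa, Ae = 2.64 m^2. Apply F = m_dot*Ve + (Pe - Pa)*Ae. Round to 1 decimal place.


Step 1: Momentum thrust = m_dot * Ve = 243.9 * 2945 = 718285.5 N
Step 2: Pressure thrust = (Pe - Pa) * Ae = (39536 - 64468) * 2.64 = -65820.48 N
Step 3: Total thrust F = 718285.5 + -65820.48 = 652465.0 N

652465.0


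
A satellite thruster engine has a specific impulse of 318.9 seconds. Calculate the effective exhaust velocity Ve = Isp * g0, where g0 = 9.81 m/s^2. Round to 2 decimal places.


Step 1: Ve = Isp * g0 = 318.9 * 9.81
Step 2: Ve = 3128.41 m/s

3128.41


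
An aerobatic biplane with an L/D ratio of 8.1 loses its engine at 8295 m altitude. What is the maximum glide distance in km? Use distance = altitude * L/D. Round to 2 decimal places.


Step 1: Glide distance = altitude * L/D = 8295 * 8.1 = 67189.5 m
Step 2: Convert to km: 67189.5 / 1000 = 67.19 km

67.19


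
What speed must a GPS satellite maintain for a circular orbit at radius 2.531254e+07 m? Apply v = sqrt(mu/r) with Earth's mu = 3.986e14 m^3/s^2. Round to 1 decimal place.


Step 1: mu / r = 3.986e14 / 2.531254e+07 = 15747135.6095
Step 2: v = sqrt(15747135.6095) = 3968.3 m/s

3968.3


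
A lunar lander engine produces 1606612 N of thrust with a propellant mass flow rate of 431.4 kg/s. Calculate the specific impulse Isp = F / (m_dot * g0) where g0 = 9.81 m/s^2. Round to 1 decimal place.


Step 1: m_dot * g0 = 431.4 * 9.81 = 4232.03
Step 2: Isp = 1606612 / 4232.03 = 379.6 s

379.6


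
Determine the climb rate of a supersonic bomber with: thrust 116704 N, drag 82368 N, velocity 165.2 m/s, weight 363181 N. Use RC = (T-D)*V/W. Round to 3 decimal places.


Step 1: Excess thrust = T - D = 116704 - 82368 = 34336 N
Step 2: Excess power = 34336 * 165.2 = 5672307.2 W
Step 3: RC = 5672307.2 / 363181 = 15.618 m/s

15.618


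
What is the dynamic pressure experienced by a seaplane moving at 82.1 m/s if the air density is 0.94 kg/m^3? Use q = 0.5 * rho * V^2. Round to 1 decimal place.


Step 1: V^2 = 82.1^2 = 6740.41
Step 2: q = 0.5 * 0.94 * 6740.41
Step 3: q = 3168.0 Pa

3168.0


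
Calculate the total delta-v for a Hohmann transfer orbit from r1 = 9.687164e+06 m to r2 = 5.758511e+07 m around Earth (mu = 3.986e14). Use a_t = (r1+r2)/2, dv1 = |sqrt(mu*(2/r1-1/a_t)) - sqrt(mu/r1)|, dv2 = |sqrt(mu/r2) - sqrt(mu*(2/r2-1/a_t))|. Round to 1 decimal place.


Step 1: Transfer semi-major axis a_t = (9.687164e+06 + 5.758511e+07) / 2 = 3.363614e+07 m
Step 2: v1 (circular at r1) = sqrt(mu/r1) = 6414.61 m/s
Step 3: v_t1 = sqrt(mu*(2/r1 - 1/a_t)) = 8393.1 m/s
Step 4: dv1 = |8393.1 - 6414.61| = 1978.49 m/s
Step 5: v2 (circular at r2) = 2630.96 m/s, v_t2 = 1411.92 m/s
Step 6: dv2 = |2630.96 - 1411.92| = 1219.04 m/s
Step 7: Total delta-v = 1978.49 + 1219.04 = 3197.5 m/s

3197.5


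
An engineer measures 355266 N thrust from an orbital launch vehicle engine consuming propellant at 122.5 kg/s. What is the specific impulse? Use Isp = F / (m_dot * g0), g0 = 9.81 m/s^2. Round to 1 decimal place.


Step 1: m_dot * g0 = 122.5 * 9.81 = 1201.73
Step 2: Isp = 355266 / 1201.73 = 295.6 s

295.6


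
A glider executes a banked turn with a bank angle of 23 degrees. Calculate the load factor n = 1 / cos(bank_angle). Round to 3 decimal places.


Step 1: Convert 23 degrees to radians = 0.401426
Step 2: cos(23 deg) = 0.920505
Step 3: n = 1 / 0.920505 = 1.086

1.086


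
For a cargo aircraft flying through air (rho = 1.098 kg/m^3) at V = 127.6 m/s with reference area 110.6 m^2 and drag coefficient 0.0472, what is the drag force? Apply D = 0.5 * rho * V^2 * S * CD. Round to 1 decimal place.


Step 1: Dynamic pressure q = 0.5 * 1.098 * 127.6^2 = 8938.6862 Pa
Step 2: Drag D = q * S * CD = 8938.6862 * 110.6 * 0.0472
Step 3: D = 46662.8 N

46662.8


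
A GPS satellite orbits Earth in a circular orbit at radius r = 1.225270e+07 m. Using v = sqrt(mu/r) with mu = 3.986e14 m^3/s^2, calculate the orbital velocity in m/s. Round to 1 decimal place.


Step 1: mu / r = 3.986e14 / 1.225270e+07 = 32531605.2788
Step 2: v = sqrt(32531605.2788) = 5703.6 m/s

5703.6


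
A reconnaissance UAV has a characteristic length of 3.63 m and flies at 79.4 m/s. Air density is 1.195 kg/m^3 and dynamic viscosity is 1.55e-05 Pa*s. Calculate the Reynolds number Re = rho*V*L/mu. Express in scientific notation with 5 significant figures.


Step 1: Numerator = rho * V * L = 1.195 * 79.4 * 3.63 = 344.42529
Step 2: Re = 344.42529 / 1.55e-05
Step 3: Re = 2.2221e+07

2.2221e+07


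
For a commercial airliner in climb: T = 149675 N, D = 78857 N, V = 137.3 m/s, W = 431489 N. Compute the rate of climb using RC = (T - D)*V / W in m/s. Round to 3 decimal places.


Step 1: Excess thrust = T - D = 149675 - 78857 = 70818 N
Step 2: Excess power = 70818 * 137.3 = 9723311.4 W
Step 3: RC = 9723311.4 / 431489 = 22.534 m/s

22.534


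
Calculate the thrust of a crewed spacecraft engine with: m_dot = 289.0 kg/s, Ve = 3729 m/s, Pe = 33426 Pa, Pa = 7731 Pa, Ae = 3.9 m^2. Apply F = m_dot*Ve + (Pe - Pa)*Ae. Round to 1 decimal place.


Step 1: Momentum thrust = m_dot * Ve = 289.0 * 3729 = 1077681.0 N
Step 2: Pressure thrust = (Pe - Pa) * Ae = (33426 - 7731) * 3.9 = 100210.5 N
Step 3: Total thrust F = 1077681.0 + 100210.5 = 1177891.5 N

1177891.5


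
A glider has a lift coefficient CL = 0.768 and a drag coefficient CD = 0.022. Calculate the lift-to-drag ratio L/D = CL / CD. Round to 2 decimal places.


Step 1: L/D = CL / CD = 0.768 / 0.022
Step 2: L/D = 34.91

34.91


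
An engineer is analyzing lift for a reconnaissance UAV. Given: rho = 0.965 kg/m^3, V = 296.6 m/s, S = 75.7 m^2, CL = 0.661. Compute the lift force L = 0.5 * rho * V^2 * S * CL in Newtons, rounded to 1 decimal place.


Step 1: Calculate dynamic pressure q = 0.5 * 0.965 * 296.6^2 = 0.5 * 0.965 * 87971.56 = 42446.2777 Pa
Step 2: Multiply by wing area and lift coefficient: L = 42446.2777 * 75.7 * 0.661
Step 3: L = 3213183.2219 * 0.661 = 2123914.1 N

2123914.1


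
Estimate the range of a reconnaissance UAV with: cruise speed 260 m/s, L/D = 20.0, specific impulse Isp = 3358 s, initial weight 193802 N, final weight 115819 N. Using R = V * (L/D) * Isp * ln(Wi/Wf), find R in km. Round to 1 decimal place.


Step 1: Coefficient = V * (L/D) * Isp = 260 * 20.0 * 3358 = 17461600.0 m
Step 2: Wi/Wf = 193802 / 115819 = 1.673318
Step 3: ln(1.673318) = 0.514808
Step 4: R = 17461600.0 * 0.514808 = 8989378.2 m = 8989.4 km

8989.4


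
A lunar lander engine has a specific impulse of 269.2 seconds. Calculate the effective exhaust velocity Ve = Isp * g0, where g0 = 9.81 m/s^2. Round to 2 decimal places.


Step 1: Ve = Isp * g0 = 269.2 * 9.81
Step 2: Ve = 2640.85 m/s

2640.85


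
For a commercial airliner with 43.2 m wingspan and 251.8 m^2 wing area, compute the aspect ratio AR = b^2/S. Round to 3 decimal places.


Step 1: b^2 = 43.2^2 = 1866.24
Step 2: AR = 1866.24 / 251.8 = 7.412

7.412


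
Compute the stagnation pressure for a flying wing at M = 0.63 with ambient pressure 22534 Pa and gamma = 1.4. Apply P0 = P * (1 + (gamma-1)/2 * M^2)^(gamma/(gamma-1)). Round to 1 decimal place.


Step 1: (gamma-1)/2 * M^2 = 0.2 * 0.3969 = 0.07938
Step 2: 1 + 0.07938 = 1.07938
Step 3: Exponent gamma/(gamma-1) = 3.5
Step 4: P0 = 22534 * 1.07938^3.5 = 29440.7 Pa

29440.7


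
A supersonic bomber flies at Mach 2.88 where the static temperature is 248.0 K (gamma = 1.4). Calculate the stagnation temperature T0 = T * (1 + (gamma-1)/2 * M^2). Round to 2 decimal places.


Step 1: (gamma-1)/2 = 0.2
Step 2: M^2 = 8.2944
Step 3: 1 + 0.2 * 8.2944 = 2.65888
Step 4: T0 = 248.0 * 2.65888 = 659.40 K

659.40


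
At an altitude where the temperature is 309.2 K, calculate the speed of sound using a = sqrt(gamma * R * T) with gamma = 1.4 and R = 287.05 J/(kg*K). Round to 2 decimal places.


Step 1: gamma * R * T = 1.4 * 287.05 * 309.2 = 124258.204
Step 2: a = sqrt(124258.204) = 352.50 m/s

352.50


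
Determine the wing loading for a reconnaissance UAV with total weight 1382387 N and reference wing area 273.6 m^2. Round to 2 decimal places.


Step 1: Wing loading = W / S = 1382387 / 273.6
Step 2: Wing loading = 5052.58 N/m^2

5052.58


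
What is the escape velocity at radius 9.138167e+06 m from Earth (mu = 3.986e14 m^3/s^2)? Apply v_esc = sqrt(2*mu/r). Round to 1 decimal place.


Step 1: 2*mu/r = 2 * 3.986e14 / 9.138167e+06 = 87238501.9884
Step 2: v_esc = sqrt(87238501.9884) = 9340.2 m/s

9340.2


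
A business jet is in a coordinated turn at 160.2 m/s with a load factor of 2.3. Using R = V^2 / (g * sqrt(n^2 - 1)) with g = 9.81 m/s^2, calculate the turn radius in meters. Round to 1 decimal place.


Step 1: V^2 = 160.2^2 = 25664.04
Step 2: n^2 - 1 = 2.3^2 - 1 = 4.29
Step 3: sqrt(4.29) = 2.071232
Step 4: R = 25664.04 / (9.81 * 2.071232) = 1263.1 m

1263.1


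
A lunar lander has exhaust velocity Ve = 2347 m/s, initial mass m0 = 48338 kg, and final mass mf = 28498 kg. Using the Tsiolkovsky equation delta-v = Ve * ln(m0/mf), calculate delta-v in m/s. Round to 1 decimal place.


Step 1: Mass ratio m0/mf = 48338 / 28498 = 1.696189
Step 2: ln(1.696189) = 0.528384
Step 3: delta-v = 2347 * 0.528384 = 1240.1 m/s

1240.1


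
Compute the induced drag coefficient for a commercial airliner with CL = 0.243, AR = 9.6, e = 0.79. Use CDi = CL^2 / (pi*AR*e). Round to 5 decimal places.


Step 1: CL^2 = 0.243^2 = 0.059049
Step 2: pi * AR * e = 3.14159 * 9.6 * 0.79 = 23.825839
Step 3: CDi = 0.059049 / 23.825839 = 0.00248

0.00248


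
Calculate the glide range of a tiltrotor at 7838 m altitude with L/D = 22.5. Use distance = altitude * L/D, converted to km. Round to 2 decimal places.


Step 1: Glide distance = altitude * L/D = 7838 * 22.5 = 176355.0 m
Step 2: Convert to km: 176355.0 / 1000 = 176.36 km

176.36


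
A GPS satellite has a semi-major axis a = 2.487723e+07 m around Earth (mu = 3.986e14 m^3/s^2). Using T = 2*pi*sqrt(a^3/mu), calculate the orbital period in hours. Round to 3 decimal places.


Step 1: a^3 / mu = 1.539593e+22 / 3.986e14 = 3.862502e+07
Step 2: sqrt(3.862502e+07) = 6214.9034 s
Step 3: T = 2*pi * 6214.9034 = 39049.39 s
Step 4: T in hours = 39049.39 / 3600 = 10.847 hours

10.847


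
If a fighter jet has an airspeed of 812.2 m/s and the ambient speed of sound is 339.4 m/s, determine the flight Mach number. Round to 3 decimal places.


Step 1: M = V / a = 812.2 / 339.4
Step 2: M = 2.393

2.393


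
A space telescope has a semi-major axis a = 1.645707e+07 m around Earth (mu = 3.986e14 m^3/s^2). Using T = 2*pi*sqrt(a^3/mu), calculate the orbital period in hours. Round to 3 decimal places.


Step 1: a^3 / mu = 4.457153e+21 / 3.986e14 = 1.118202e+07
Step 2: sqrt(1.118202e+07) = 3343.9527 s
Step 3: T = 2*pi * 3343.9527 = 21010.67 s
Step 4: T in hours = 21010.67 / 3600 = 5.836 hours

5.836


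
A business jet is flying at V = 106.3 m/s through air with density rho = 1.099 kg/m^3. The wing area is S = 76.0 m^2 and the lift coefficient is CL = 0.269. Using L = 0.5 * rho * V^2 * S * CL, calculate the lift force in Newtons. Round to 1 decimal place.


Step 1: Calculate dynamic pressure q = 0.5 * 1.099 * 106.3^2 = 0.5 * 1.099 * 11299.69 = 6209.1797 Pa
Step 2: Multiply by wing area and lift coefficient: L = 6209.1797 * 76.0 * 0.269
Step 3: L = 471897.6538 * 0.269 = 126940.5 N

126940.5


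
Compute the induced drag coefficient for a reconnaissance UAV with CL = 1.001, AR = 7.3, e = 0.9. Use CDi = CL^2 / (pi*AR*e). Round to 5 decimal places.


Step 1: CL^2 = 1.001^2 = 1.002001
Step 2: pi * AR * e = 3.14159 * 7.3 * 0.9 = 20.640264
Step 3: CDi = 1.002001 / 20.640264 = 0.04855

0.04855


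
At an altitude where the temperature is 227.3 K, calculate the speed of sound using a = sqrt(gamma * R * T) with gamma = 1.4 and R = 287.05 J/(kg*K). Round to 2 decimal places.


Step 1: gamma * R * T = 1.4 * 287.05 * 227.3 = 91345.051
Step 2: a = sqrt(91345.051) = 302.23 m/s

302.23


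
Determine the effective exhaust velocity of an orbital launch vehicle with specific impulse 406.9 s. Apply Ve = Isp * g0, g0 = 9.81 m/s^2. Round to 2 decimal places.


Step 1: Ve = Isp * g0 = 406.9 * 9.81
Step 2: Ve = 3991.69 m/s

3991.69


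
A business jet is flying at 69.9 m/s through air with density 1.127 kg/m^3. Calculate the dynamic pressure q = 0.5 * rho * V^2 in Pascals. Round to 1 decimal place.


Step 1: V^2 = 69.9^2 = 4886.01
Step 2: q = 0.5 * 1.127 * 4886.01
Step 3: q = 2753.3 Pa

2753.3


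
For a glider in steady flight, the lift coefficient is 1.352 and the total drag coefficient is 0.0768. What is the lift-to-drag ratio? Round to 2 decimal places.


Step 1: L/D = CL / CD = 1.352 / 0.0768
Step 2: L/D = 17.60

17.60


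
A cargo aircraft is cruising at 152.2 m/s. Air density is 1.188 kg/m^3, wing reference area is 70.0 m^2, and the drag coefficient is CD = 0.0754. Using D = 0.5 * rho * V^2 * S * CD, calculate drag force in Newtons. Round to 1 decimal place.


Step 1: Dynamic pressure q = 0.5 * 1.188 * 152.2^2 = 13759.915 Pa
Step 2: Drag D = q * S * CD = 13759.915 * 70.0 * 0.0754
Step 3: D = 72624.8 N

72624.8


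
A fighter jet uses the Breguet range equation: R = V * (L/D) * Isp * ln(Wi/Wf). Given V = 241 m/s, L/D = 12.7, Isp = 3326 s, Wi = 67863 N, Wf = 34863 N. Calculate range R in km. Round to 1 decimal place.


Step 1: Coefficient = V * (L/D) * Isp = 241 * 12.7 * 3326 = 10179888.2 m
Step 2: Wi/Wf = 67863 / 34863 = 1.946562
Step 3: ln(1.946562) = 0.666065
Step 4: R = 10179888.2 * 0.666065 = 6780465.9 m = 6780.5 km

6780.5


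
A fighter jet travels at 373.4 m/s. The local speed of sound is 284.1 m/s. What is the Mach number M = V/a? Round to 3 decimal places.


Step 1: M = V / a = 373.4 / 284.1
Step 2: M = 1.314

1.314


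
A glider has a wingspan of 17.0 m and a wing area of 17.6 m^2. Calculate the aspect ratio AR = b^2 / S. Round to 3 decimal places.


Step 1: b^2 = 17.0^2 = 289.0
Step 2: AR = 289.0 / 17.6 = 16.420

16.420


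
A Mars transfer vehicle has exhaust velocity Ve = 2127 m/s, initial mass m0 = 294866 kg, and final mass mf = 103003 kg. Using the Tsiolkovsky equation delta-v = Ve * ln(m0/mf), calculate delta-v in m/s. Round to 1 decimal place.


Step 1: Mass ratio m0/mf = 294866 / 103003 = 2.862693
Step 2: ln(2.862693) = 1.051763
Step 3: delta-v = 2127 * 1.051763 = 2237.1 m/s

2237.1


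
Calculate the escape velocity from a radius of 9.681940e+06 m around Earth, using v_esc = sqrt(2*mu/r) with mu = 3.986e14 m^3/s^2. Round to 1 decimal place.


Step 1: 2*mu/r = 2 * 3.986e14 / 9.681940e+06 = 82338870.1025
Step 2: v_esc = sqrt(82338870.1025) = 9074.1 m/s

9074.1


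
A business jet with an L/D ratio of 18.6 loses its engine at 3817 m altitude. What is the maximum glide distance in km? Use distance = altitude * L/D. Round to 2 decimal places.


Step 1: Glide distance = altitude * L/D = 3817 * 18.6 = 70996.2 m
Step 2: Convert to km: 70996.2 / 1000 = 71.00 km

71.00


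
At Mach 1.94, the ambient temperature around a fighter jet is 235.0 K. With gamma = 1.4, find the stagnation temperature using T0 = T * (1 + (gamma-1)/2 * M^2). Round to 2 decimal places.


Step 1: (gamma-1)/2 = 0.2
Step 2: M^2 = 3.7636
Step 3: 1 + 0.2 * 3.7636 = 1.75272
Step 4: T0 = 235.0 * 1.75272 = 411.89 K

411.89


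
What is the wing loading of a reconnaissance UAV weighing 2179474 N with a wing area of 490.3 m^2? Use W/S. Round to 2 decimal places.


Step 1: Wing loading = W / S = 2179474 / 490.3
Step 2: Wing loading = 4445.18 N/m^2

4445.18


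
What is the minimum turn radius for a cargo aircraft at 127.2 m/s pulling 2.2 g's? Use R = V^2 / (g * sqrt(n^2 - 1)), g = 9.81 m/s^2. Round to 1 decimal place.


Step 1: V^2 = 127.2^2 = 16179.84
Step 2: n^2 - 1 = 2.2^2 - 1 = 3.84
Step 3: sqrt(3.84) = 1.959592
Step 4: R = 16179.84 / (9.81 * 1.959592) = 841.7 m

841.7


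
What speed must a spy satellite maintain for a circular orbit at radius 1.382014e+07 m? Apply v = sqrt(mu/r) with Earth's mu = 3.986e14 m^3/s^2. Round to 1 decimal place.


Step 1: mu / r = 3.986e14 / 1.382014e+07 = 28841965.4215
Step 2: v = sqrt(28841965.4215) = 5370.5 m/s

5370.5


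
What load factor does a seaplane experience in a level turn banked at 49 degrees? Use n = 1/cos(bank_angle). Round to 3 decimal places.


Step 1: Convert 49 degrees to radians = 0.855211
Step 2: cos(49 deg) = 0.656059
Step 3: n = 1 / 0.656059 = 1.524

1.524


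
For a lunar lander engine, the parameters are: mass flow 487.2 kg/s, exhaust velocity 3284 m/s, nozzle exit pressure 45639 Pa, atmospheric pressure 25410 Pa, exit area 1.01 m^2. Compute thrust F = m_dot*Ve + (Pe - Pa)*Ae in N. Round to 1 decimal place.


Step 1: Momentum thrust = m_dot * Ve = 487.2 * 3284 = 1599964.8 N
Step 2: Pressure thrust = (Pe - Pa) * Ae = (45639 - 25410) * 1.01 = 20431.29 N
Step 3: Total thrust F = 1599964.8 + 20431.29 = 1620396.1 N

1620396.1


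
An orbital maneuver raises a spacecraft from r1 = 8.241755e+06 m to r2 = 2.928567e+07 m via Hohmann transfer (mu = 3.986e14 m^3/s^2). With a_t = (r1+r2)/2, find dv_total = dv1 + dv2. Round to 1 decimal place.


Step 1: Transfer semi-major axis a_t = (8.241755e+06 + 2.928567e+07) / 2 = 1.876371e+07 m
Step 2: v1 (circular at r1) = sqrt(mu/r1) = 6954.39 m/s
Step 3: v_t1 = sqrt(mu*(2/r1 - 1/a_t)) = 8688.14 m/s
Step 4: dv1 = |8688.14 - 6954.39| = 1733.76 m/s
Step 5: v2 (circular at r2) = 3689.28 m/s, v_t2 = 2445.07 m/s
Step 6: dv2 = |3689.28 - 2445.07| = 1244.2 m/s
Step 7: Total delta-v = 1733.76 + 1244.2 = 2978.0 m/s

2978.0


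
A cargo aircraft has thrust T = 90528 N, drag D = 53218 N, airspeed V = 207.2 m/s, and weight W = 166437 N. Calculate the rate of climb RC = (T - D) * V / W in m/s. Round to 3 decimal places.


Step 1: Excess thrust = T - D = 90528 - 53218 = 37310 N
Step 2: Excess power = 37310 * 207.2 = 7730632.0 W
Step 3: RC = 7730632.0 / 166437 = 46.448 m/s

46.448


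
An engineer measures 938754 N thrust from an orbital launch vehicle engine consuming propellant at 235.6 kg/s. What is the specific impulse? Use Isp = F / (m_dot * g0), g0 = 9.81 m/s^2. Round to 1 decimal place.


Step 1: m_dot * g0 = 235.6 * 9.81 = 2311.24
Step 2: Isp = 938754 / 2311.24 = 406.2 s

406.2


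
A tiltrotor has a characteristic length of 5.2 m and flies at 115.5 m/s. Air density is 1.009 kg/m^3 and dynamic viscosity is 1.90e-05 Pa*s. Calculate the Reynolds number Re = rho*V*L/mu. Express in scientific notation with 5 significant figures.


Step 1: Numerator = rho * V * L = 1.009 * 115.5 * 5.2 = 606.0054
Step 2: Re = 606.0054 / 1.90e-05
Step 3: Re = 3.1895e+07

3.1895e+07


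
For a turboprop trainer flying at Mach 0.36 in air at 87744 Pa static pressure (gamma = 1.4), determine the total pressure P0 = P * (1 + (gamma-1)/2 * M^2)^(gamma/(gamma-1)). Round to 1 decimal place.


Step 1: (gamma-1)/2 * M^2 = 0.2 * 0.1296 = 0.02592
Step 2: 1 + 0.02592 = 1.02592
Step 3: Exponent gamma/(gamma-1) = 3.5
Step 4: P0 = 87744 * 1.02592^3.5 = 95965.4 Pa

95965.4


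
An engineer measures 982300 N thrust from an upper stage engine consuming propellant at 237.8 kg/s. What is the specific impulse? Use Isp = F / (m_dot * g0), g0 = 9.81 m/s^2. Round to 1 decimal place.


Step 1: m_dot * g0 = 237.8 * 9.81 = 2332.82
Step 2: Isp = 982300 / 2332.82 = 421.1 s

421.1


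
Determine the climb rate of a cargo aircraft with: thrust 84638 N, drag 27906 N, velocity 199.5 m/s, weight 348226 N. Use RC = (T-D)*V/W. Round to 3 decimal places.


Step 1: Excess thrust = T - D = 84638 - 27906 = 56732 N
Step 2: Excess power = 56732 * 199.5 = 11318034.0 W
Step 3: RC = 11318034.0 / 348226 = 32.502 m/s

32.502


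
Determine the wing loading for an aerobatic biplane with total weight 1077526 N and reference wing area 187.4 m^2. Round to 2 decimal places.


Step 1: Wing loading = W / S = 1077526 / 187.4
Step 2: Wing loading = 5749.87 N/m^2

5749.87


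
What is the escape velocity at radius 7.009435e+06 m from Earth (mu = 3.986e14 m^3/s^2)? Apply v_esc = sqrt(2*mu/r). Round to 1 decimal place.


Step 1: 2*mu/r = 2 * 3.986e14 / 7.009435e+06 = 113732419.2321
Step 2: v_esc = sqrt(113732419.2321) = 10664.5 m/s

10664.5


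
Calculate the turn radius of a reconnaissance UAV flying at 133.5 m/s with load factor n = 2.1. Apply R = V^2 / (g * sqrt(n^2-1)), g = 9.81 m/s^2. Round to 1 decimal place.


Step 1: V^2 = 133.5^2 = 17822.25
Step 2: n^2 - 1 = 2.1^2 - 1 = 3.41
Step 3: sqrt(3.41) = 1.846619
Step 4: R = 17822.25 / (9.81 * 1.846619) = 983.8 m

983.8


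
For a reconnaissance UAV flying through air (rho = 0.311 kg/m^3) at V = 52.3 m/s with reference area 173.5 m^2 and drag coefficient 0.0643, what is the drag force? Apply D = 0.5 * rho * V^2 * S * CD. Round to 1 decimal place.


Step 1: Dynamic pressure q = 0.5 * 0.311 * 52.3^2 = 425.3376 Pa
Step 2: Drag D = q * S * CD = 425.3376 * 173.5 * 0.0643
Step 3: D = 4745.1 N

4745.1


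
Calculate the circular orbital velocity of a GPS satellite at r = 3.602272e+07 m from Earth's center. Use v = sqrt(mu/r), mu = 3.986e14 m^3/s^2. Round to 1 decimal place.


Step 1: mu / r = 3.986e14 / 3.602272e+07 = 11065238.8271
Step 2: v = sqrt(11065238.8271) = 3326.4 m/s

3326.4


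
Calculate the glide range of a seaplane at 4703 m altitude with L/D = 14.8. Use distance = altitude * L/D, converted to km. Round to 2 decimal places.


Step 1: Glide distance = altitude * L/D = 4703 * 14.8 = 69604.4 m
Step 2: Convert to km: 69604.4 / 1000 = 69.60 km

69.60


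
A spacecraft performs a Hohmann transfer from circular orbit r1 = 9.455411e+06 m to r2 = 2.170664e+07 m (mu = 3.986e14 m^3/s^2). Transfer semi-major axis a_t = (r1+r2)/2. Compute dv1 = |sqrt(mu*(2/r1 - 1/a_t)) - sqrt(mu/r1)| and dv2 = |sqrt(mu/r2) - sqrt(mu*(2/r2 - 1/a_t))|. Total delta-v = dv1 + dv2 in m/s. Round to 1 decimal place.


Step 1: Transfer semi-major axis a_t = (9.455411e+06 + 2.170664e+07) / 2 = 1.558103e+07 m
Step 2: v1 (circular at r1) = sqrt(mu/r1) = 6492.75 m/s
Step 3: v_t1 = sqrt(mu*(2/r1 - 1/a_t)) = 7663.49 m/s
Step 4: dv1 = |7663.49 - 6492.75| = 1170.75 m/s
Step 5: v2 (circular at r2) = 4285.21 m/s, v_t2 = 3338.22 m/s
Step 6: dv2 = |4285.21 - 3338.22| = 947.0 m/s
Step 7: Total delta-v = 1170.75 + 947.0 = 2117.7 m/s

2117.7


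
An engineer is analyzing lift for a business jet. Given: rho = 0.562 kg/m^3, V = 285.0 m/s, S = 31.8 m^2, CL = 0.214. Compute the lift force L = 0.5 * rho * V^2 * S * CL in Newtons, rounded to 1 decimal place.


Step 1: Calculate dynamic pressure q = 0.5 * 0.562 * 285.0^2 = 0.5 * 0.562 * 81225.0 = 22824.225 Pa
Step 2: Multiply by wing area and lift coefficient: L = 22824.225 * 31.8 * 0.214
Step 3: L = 725810.355 * 0.214 = 155323.4 N

155323.4


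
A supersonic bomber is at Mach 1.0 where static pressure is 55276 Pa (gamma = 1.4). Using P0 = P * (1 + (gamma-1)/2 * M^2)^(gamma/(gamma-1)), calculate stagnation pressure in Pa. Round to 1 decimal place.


Step 1: (gamma-1)/2 * M^2 = 0.2 * 1.0 = 0.2
Step 2: 1 + 0.2 = 1.2
Step 3: Exponent gamma/(gamma-1) = 3.5
Step 4: P0 = 55276 * 1.2^3.5 = 104633.6 Pa

104633.6
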